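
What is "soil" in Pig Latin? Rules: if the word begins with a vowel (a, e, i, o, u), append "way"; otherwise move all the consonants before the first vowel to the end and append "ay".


Word: "soil"
Starts with consonant(s) → move to end, add 'ay'
Consonant cluster: "s"
Pig Latin = "oilsay"


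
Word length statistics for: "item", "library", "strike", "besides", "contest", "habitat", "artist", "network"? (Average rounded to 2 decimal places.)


Lengths: "item"=4, "library"=7, "strike"=6, "besides"=7, "contest"=7, "habitat"=7, "artist"=6, "network"=7
Sum = 51, Count = 8
Average = 51/8 = 6.38
= avg=6.38, min=4, max=7


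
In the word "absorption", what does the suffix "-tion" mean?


Suffix: -tion
As in: absorption -> absorb + -tion, with a spelling change
Meaning = act or process


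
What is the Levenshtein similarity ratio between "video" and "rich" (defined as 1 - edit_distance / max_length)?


Word 1: "video" (length 5)
Word 2: "rich" (length 4)
One optimal edit sequence:
  1. substitute 'v' -> 'r'  (+1)
  2. keep 'i'
  3. delete 'd'  (+1)
  4. substitute 'e' -> 'c'  (+1)
  5. substitute 'o' -> 'h'  (+1)
Edit distance = 4
Max length = max(5, 4) = 5
Similarity = 1 - 4/5
= 0.2000


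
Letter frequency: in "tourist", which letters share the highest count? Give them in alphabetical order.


Word: "tourist"
Letter counts:
  'i': 1
  'o': 1
  'r': 1
  's': 1
  't': 2
  'u': 1
Maximum count = 2
Most frequent = 't' (2 times each)


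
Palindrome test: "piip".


Word: "piip"
Reversed: "piip"
Forward == Backward? piip == piip
Palindrome = Yes


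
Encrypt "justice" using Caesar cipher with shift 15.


Word: "justice"
Shift: 15
Each letter → (letter + shift) mod 26:
  'j' (9) + 15 = 24 → 'y'
  'u' (20) + 15 = 9 → 'j'
  's' (18) + 15 = 7 → 'h'
  't' (19) + 15 = 8 → 'i'
  'i' (8) + 15 = 23 → 'x'
  'c' (2) + 15 = 17 → 'r'
  'e' (4) + 15 = 19 → 't'
Result = "yjhixrt"


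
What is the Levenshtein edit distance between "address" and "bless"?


Word 1: "address" (length 7)
Word 2: "bless" (length 5)
One optimal edit sequence (insert/delete/substitute each cost 1):
  1. delete 'a'  (+1)
  2. delete 'd'  (+1)
  3. substitute 'd' -> 'b'  (+1)
  4. substitute 'r' -> 'l'  (+1)
  5. keep 'e'
  6. keep 's'
  7. keep 's'
Total edit operations: 4
Edit distance = 4


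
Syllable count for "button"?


Word: "button"
Syllable breakdown: but · ton
Counting: 2 parts
= 2 syllables


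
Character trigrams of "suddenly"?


Word: "suddenly" (length 8)
Number of trigrams = 8 - 3 + 1 = 6
  Position 0: "sud"
  Position 1: "udd"
  Position 2: "dde"
  Position 3: "den"
  Position 4: "enl"
  Position 5: "nly"
Trigrams = "sud", "udd", "dde", "den", "enl", "nly"


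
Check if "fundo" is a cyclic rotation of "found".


Word: "found", Candidate: "fundo"
Method: check if candidate is substring of word+word
"foundfound" contains "fundo"? No
Is rotation = No


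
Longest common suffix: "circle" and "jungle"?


Word 1: "circle"
Word 2: "jungle"
Comparing from end:
  Pos -1: 'e' == 'e'
  Pos -2: 'l' == 'l'
  Pos -3: 'c' != 'g' (stop)
LCS = "le" (length 2)


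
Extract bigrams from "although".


Word: "although" (length 8)
Number of bigrams = 8 - 2 + 1 = 7
  Position 0: "al"
  Position 1: "lt"
  Position 2: "th"
  Position 3: "ho"
  Position 4: "ou"
  Position 5: "ug"
  Position 6: "gh"
Bigrams = "al", "lt", "th", "ho", "ou", "ug", "gh"


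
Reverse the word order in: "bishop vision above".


Original: "bishop vision above"
Words (1..n): bishop | vision | above
Reversed (n..1): above | vision | bishop
Result = "above vision bishop"


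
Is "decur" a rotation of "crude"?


Word: "crude", Candidate: "decur"
Method: check if candidate is substring of word+word
"crudecrude" contains "decur"? No
Is rotation = No


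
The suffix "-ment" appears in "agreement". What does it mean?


Suffix: -ment
Example: agreement (agree + -ment)
Meaning = result of action


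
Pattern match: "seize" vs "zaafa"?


Pattern of "seize": [0, 1, 2, 3, 1]
Pattern of "zaafa": [0, 1, 1, 2, 1]
Patterns do not match
Same pattern = No


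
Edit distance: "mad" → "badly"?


Word 1: "mad" (length 3)
Word 2: "badly" (length 5)
One optimal edit sequence (insert/delete/substitute each cost 1):
  1. substitute 'm' -> 'b'  (+1)
  2. keep 'a'
  3. keep 'd'
  4. insert 'l'  (+1)
  5. insert 'y'  (+1)
Total edit operations: 3
Edit distance = 3


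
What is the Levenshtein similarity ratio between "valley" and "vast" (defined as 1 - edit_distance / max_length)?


Word 1: "valley" (length 6)
Word 2: "vast" (length 4)
One optimal edit sequence:
  1. keep 'v'
  2. keep 'a'
  3. delete 'l'  (+1)
  4. delete 'l'  (+1)
  5. substitute 'e' -> 's'  (+1)
  6. substitute 'y' -> 't'  (+1)
Edit distance = 4
Max length = max(6, 4) = 6
Similarity = 1 - 4/6
= 0.3333


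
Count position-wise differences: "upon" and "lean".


Comparing character by character (same length = 4):
  Pos 0: 'u' vs 'l' !=
  Pos 1: 'p' vs 'e' !=
  Pos 2: 'o' vs 'a' !=
  Pos 3: 'n' vs 'n' =
Hamming distance = 3


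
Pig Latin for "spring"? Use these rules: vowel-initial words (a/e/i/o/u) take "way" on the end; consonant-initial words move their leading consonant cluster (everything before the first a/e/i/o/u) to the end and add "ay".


Word: "spring"
Starts with consonant(s) → move to end, add 'ay'
Consonant cluster: "spr"
Pig Latin = "ingspray"


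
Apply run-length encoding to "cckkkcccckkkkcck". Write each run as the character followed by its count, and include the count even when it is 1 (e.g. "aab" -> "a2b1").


String: "cckkkcccckkkkcck"
Scanning for consecutive runs:
  'c' x 2
  'k' x 3
  'c' x 4
  'k' x 4
  'c' x 2
  'k' x 1
RLE = "c2k3c4k4c2k1"


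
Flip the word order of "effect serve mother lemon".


Original: "effect serve mother lemon"
Words (1..n): effect | serve | mother | lemon
Reversed (n..1): lemon | mother | serve | effect
Result = "lemon mother serve effect"


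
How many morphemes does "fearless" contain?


Word: "fearless"
Morphemes: fear + -less
Each morpheme carries meaning
= 2 morphemes


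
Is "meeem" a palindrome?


Word: "meeem"
Reversed: "meeem"
Forward == Backward? meeem == meeem
Palindrome = Yes


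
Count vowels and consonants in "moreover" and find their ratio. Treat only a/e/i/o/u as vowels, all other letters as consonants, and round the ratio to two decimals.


Word: "moreover"
Vowels (a,e,i,o,u): 4
Consonants: 4
Ratio = 4/4
= 1.00


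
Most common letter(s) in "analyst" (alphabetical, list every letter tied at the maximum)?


Word: "analyst"
Letter counts:
  'a': 2
  'l': 1
  'n': 1
  's': 1
  't': 1
  'y': 1
Maximum count = 2
Most frequent = 'a' (2 times each)


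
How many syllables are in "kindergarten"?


Word: "kindergarten"
Syllable breakdown: kin-der-gar-ten
Counting: 4 parts
= 4 syllables


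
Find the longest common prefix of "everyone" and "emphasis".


Word 1: "everyone"
Word 2: "emphasis"
Comparing from start:
  Pos 0: 'e' == 'e'
  Pos 1: 'v' != 'm' (stop)
LCP = "e" (length 1)


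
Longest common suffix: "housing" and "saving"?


Word 1: "housing"
Word 2: "saving"
Comparing from end:
  Pos -1: 'g' == 'g'
  Pos -2: 'n' == 'n'
  Pos -3: 'i' == 'i'
  Pos -4: 's' != 'v' (stop)
LCS = "ing" (length 3)


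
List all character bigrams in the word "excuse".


Word: "excuse" (length 6)
Number of bigrams = 6 - 2 + 1 = 5
  Position 0: "ex"
  Position 1: "xc"
  Position 2: "cu"
  Position 3: "us"
  Position 4: "se"
Bigrams = "ex", "xc", "cu", "us", "se"


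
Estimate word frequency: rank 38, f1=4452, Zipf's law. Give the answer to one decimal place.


Zipf's law: f(r) = f(1) / r
f(1) = 4452
f(38) = 4452 / 38
= 117.2 occurrences


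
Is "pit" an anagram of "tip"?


Word 1: "tip" → sorted: ipt
Word 2: "pit" → sorted: ipt
Same letters? ipt == ipt
Anagram = Yes


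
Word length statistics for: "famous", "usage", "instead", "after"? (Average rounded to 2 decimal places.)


Lengths: "famous"=6, "usage"=5, "instead"=7, "after"=5
Sum = 23, Count = 4
Average = 23/4 = 5.75
= avg=5.75, min=5, max=7


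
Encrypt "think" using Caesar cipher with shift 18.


Word: "think"
Shift: 18
Each letter → (letter + shift) mod 26:
  't' (19) + 18 = 11 → 'l'
  'h' (7) + 18 = 25 → 'z'
  'i' (8) + 18 = 0 → 'a'
  'n' (13) + 18 = 5 → 'f'
  'k' (10) + 18 = 2 → 'c'
Result = "lzafc"


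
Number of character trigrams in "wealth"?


Word: "wealth" (length 6)
Number of 3-grams = length - 3 + 1 = 6 - 3 + 1
= 4


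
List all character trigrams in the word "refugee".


Word: "refugee" (length 7)
Number of trigrams = 7 - 3 + 1 = 5
  Position 0: "ref"
  Position 1: "efu"
  Position 2: "fug"
  Position 3: "uge"
  Position 4: "gee"
Trigrams = "ref", "efu", "fug", "uge", "gee"


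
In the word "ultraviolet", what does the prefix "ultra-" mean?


Prefix: ultra-
Example: ultraviolet = ultra- + violet
Meaning = beyond


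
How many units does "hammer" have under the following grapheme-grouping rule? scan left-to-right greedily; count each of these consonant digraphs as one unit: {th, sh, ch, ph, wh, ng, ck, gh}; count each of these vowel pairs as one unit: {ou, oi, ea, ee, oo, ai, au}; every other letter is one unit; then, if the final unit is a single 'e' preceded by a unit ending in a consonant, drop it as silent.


Word: "hammer" (6 letters)
Left-to-right scan:
  [1] 'h' (letter)
  [2] 'a' (letter)
  [3] 'm' (letter)
  [4] 'm' (letter)
  [5] 'e' (letter)
  [6] 'r' (letter)
Units from scan: 6
Sound units = 6 units


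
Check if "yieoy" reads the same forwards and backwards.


Word: "yieoy"
Reversed: "yoeiy"
Forward == Backward? yieoy != yoeiy
Palindrome = No


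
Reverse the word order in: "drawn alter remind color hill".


Original: "drawn alter remind color hill"
Words (1..n): drawn | alter | remind | color | hill
Reversed (n..1): hill | color | remind | alter | drawn
Result = "hill color remind alter drawn"


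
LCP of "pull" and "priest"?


Word 1: "pull"
Word 2: "priest"
Comparing from start:
  Pos 0: 'p' == 'p'
  Pos 1: 'u' != 'r' (stop)
LCP = "p" (length 1)


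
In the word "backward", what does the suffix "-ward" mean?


Suffix: -ward
Example: backward = back + -ward
Meaning = in the direction of


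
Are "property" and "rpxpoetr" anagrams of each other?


Word 1: "property" → sorted: eopprrty
Word 2: "rpxpoetr" → sorted: eopprrtx
Same letters? eopprrty != eopprrtx
Anagram = No


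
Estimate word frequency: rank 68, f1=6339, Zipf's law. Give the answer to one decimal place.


Zipf's law: f(r) = f(1) / r
f(1) = 6339
f(68) = 6339 / 68
= 93.2 occurrences


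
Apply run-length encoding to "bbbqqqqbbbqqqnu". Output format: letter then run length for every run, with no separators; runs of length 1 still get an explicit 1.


String: "bbbqqqqbbbqqqnu"
Scanning for consecutive runs:
  'b' x 3
  'q' x 4
  'b' x 3
  'q' x 3
  'n' x 1
  'u' x 1
RLE = "b3q4b3q3n1u1"


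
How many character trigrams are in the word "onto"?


Word: "onto" (length 4)
Number of 3-grams = length - 3 + 1 = 4 - 3 + 1
= 2


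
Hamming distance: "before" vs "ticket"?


Comparing character by character (same length = 6):
  Pos 0: 'b' vs 't' !=
  Pos 1: 'e' vs 'i' !=
  Pos 2: 'f' vs 'c' !=
  Pos 3: 'o' vs 'k' !=
  Pos 4: 'r' vs 'e' !=
  Pos 5: 'e' vs 't' !=
Hamming distance = 6


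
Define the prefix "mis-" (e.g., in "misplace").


Prefix: mis-
As in: misplace -> mis- + place
Meaning = wrongly


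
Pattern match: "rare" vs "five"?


Pattern of "rare": [0, 1, 0, 2]
Pattern of "five": [0, 1, 2, 3]
Patterns do not match
Same pattern = No


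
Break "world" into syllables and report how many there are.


Word: "world"
Syllable breakdown: world
Counting: 1 part
= 1 syllable


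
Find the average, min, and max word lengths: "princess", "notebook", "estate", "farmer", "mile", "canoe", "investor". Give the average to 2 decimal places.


Lengths: "princess"=8, "notebook"=8, "estate"=6, "farmer"=6, "mile"=4, "canoe"=5, "investor"=8
Sum = 45, Count = 7
Average = 45/7 = 6.43
= avg=6.43, min=4, max=8


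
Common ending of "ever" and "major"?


Word 1: "ever"
Word 2: "major"
Comparing from end:
  Pos -1: 'r' == 'r'
  Pos -2: 'e' != 'o' (stop)
LCS = "r" (length 1)


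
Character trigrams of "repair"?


Word: "repair" (length 6)
Number of trigrams = 6 - 3 + 1 = 4
  Position 0: "rep"
  Position 1: "epa"
  Position 2: "pai"
  Position 3: "air"
Trigrams = "rep", "epa", "pai", "air"


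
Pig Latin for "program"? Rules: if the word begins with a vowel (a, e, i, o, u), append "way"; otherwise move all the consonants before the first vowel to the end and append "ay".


Word: "program"
Starts with consonant(s) → move to end, add 'ay'
Consonant cluster: "pr"
Pig Latin = "ogrampray"


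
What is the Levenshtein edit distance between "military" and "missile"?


Word 1: "military" (length 8)
Word 2: "missile" (length 7)
One optimal edit sequence (insert/delete/substitute each cost 1):
  1. keep 'm'
  2. keep 'i'
  3. delete 'l'  (+1)
  4. substitute 'i' -> 's'  (+1)
  5. substitute 't' -> 's'  (+1)
  6. substitute 'a' -> 'i'  (+1)
  7. substitute 'r' -> 'l'  (+1)
  8. substitute 'y' -> 'e'  (+1)
Total edit operations: 6
Edit distance = 6


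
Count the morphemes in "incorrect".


Word: "incorrect"
Morphemes: in- / correct
Each morpheme carries meaning
= 2 morphemes


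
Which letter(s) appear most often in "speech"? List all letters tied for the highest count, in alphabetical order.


Word: "speech"
Letter counts:
  'c': 1
  'e': 2
  'h': 1
  'p': 1
  's': 1
Maximum count = 2
Most frequent = 'e' (2 times each)


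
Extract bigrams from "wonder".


Word: "wonder" (length 6)
Number of bigrams = 6 - 2 + 1 = 5
  Position 0: "wo"
  Position 1: "on"
  Position 2: "nd"
  Position 3: "de"
  Position 4: "er"
Bigrams = "wo", "on", "nd", "de", "er"


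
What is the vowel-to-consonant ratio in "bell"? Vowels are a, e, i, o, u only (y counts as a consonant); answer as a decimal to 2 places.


Word: "bell"
Vowels (a,e,i,o,u): 1
Consonants: 3
Ratio = 1/3
= 0.33


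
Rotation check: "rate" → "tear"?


Word: "rate", Candidate: "tear"
Method: check if candidate is substring of word+word
"raterate" contains "tear"? No
Is rotation = No


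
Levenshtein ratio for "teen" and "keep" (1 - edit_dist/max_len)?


Word 1: "teen" (length 4)
Word 2: "keep" (length 4)
One optimal edit sequence:
  1. substitute 't' -> 'k'  (+1)
  2. keep 'e'
  3. keep 'e'
  4. substitute 'n' -> 'p'  (+1)
Edit distance = 2
Max length = max(4, 4) = 4
Similarity = 1 - 2/4
= 0.5000


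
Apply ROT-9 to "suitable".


Word: "suitable"
Shift: 9
Each letter → (letter + shift) mod 26:
  's' (18) + 9 = 1 → 'b'
  'u' (20) + 9 = 3 → 'd'
  'i' (8) + 9 = 17 → 'r'
  't' (19) + 9 = 2 → 'c'
  'a' (0) + 9 = 9 → 'j'
  'b' (1) + 9 = 10 → 'k'
  'l' (11) + 9 = 20 → 'u'
  'e' (4) + 9 = 13 → 'n'
Result = "bdrcjkun"


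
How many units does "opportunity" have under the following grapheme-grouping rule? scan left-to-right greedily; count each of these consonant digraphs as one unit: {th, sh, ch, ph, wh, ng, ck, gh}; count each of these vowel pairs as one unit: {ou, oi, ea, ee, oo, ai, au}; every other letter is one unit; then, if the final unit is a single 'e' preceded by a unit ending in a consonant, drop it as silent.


Word: "opportunity" (11 letters)
Left-to-right scan:
  (1) 'o' (letter)
  (2) 'p' (letter)
  (3) 'p' (letter)
  (4) 'o' (letter)
  (5) 'r' (letter)
  (6) 't' (letter)
  (7) 'u' (letter)
  (8) 'n' (letter)
  (9) 'i' (letter)
  (10) 't' (letter)
  (11) 'y' (letter)
Units from scan: 11
Sound units = 11 units


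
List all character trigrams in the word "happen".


Word: "happen" (length 6)
Number of trigrams = 6 - 3 + 1 = 4
  Position 0: "hap"
  Position 1: "app"
  Position 2: "ppe"
  Position 3: "pen"
Trigrams = "hap", "app", "ppe", "pen"


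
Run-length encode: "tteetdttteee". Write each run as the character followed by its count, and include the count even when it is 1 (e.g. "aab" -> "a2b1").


String: "tteetdttteee"
Scanning for consecutive runs:
  't' x 2
  'e' x 2
  't' x 1
  'd' x 1
  't' x 3
  'e' x 3
RLE = "t2e2t1d1t3e3"


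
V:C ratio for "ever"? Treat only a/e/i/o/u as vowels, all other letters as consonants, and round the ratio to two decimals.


Word: "ever"
Vowels (a,e,i,o,u): 2
Consonants: 2
Ratio = 2/2
= 1.00


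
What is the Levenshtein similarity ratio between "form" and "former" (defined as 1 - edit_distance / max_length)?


Word 1: "form" (length 4)
Word 2: "former" (length 6)
One optimal edit sequence:
  1. keep 'f'
  2. keep 'o'
  3. keep 'r'
  4. keep 'm'
  5. insert 'e'  (+1)
  6. insert 'r'  (+1)
Edit distance = 2
Max length = max(4, 6) = 6
Similarity = 1 - 2/6
= 0.6667


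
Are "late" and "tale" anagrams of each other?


Word 1: "late" → sorted: aelt
Word 2: "tale" → sorted: aelt
Same letters? aelt == aelt
Anagram = Yes


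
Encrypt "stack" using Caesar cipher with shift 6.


Word: "stack"
Shift: 6
Each letter → (letter + shift) mod 26:
  's' (18) + 6 = 24 → 'y'
  't' (19) + 6 = 25 → 'z'
  'a' (0) + 6 = 6 → 'g'
  'c' (2) + 6 = 8 → 'i'
  'k' (10) + 6 = 16 → 'q'
Result = "yzgiq"


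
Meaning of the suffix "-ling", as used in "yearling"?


Suffix: -ling
As in: yearling -> year + -ling
Meaning = small / young


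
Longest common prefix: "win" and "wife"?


Word 1: "win"
Word 2: "wife"
Comparing from start:
  Pos 0: 'w' == 'w'
  Pos 1: 'i' == 'i'
  Pos 2: 'n' != 'f' (stop)
LCP = "wi" (length 2)


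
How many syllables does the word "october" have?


Word: "october"
Syllable breakdown: oc · to · ber
Counting: 3 parts
= 3 syllables


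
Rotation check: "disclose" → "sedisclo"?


Word: "disclose", Candidate: "sedisclo"
Method: check if candidate is substring of word+word
"disclosedisclose" contains "sedisclo"? Yes
Is rotation = Yes


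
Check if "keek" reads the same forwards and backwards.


Word: "keek"
Reversed: "keek"
Forward == Backward? keek == keek
Palindrome = Yes


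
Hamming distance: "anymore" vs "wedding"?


Comparing character by character (same length = 7):
  Pos 0: 'a' vs 'w' !=
  Pos 1: 'n' vs 'e' !=
  Pos 2: 'y' vs 'd' !=
  Pos 3: 'm' vs 'd' !=
  Pos 4: 'o' vs 'i' !=
  Pos 5: 'r' vs 'n' !=
  Pos 6: 'e' vs 'g' !=
Hamming distance = 7


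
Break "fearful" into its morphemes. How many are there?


Word: "fearful"
Morphemes: fear + -ful
Each morpheme carries meaning
= 2 morphemes


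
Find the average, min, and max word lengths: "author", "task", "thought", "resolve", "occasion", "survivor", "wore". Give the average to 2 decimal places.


Lengths: "author"=6, "task"=4, "thought"=7, "resolve"=7, "occasion"=8, "survivor"=8, "wore"=4
Sum = 44, Count = 7
Average = 44/7 = 6.29
= avg=6.29, min=4, max=8


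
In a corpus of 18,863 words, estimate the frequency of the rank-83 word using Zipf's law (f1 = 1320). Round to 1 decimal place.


Zipf's law: f(r) = f(1) / r
f(1) = 1320
f(83) = 1320 / 83
= 15.9 occurrences


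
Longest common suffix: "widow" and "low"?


Word 1: "widow"
Word 2: "low"
Comparing from end:
  Pos -1: 'w' == 'w'
  Pos -2: 'o' == 'o'
  Pos -3: 'd' != 'l' (stop)
LCS = "ow" (length 2)


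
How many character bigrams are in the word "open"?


Word: "open" (length 4)
Number of 2-grams = length - 2 + 1 = 4 - 2 + 1
= 3


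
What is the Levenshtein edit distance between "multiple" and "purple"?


Word 1: "multiple" (length 8)
Word 2: "purple" (length 6)
One optimal edit sequence (insert/delete/substitute each cost 1):
  1. substitute 'm' -> 'p'  (+1)
  2. keep 'u'
  3. delete 'l'  (+1)
  4. delete 't'  (+1)
  5. substitute 'i' -> 'r'  (+1)
  6. keep 'p'
  7. keep 'l'
  8. keep 'e'
Total edit operations: 4
Edit distance = 4


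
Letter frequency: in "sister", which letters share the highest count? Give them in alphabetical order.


Word: "sister"
Letter counts:
  'e': 1
  'i': 1
  'r': 1
  's': 2
  't': 1
Maximum count = 2
Most frequent = 's' (2 times each)


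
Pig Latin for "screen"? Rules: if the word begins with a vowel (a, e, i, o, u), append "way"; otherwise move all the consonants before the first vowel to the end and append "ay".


Word: "screen"
Starts with consonant(s) → move to end, add 'ay'
Consonant cluster: "scr"
Pig Latin = "eenscray"


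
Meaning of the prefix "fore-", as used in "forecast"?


Prefix: fore-
As in: forecast -> fore- + cast
Meaning = before


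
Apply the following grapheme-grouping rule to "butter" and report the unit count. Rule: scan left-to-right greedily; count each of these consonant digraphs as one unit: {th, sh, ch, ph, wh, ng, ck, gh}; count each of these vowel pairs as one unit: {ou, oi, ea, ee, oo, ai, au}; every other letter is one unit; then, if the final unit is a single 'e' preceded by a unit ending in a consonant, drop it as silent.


Word: "butter" (6 letters)
Left-to-right scan:
  (1) 'b' (letter)
  (2) 'u' (letter)
  (3) 't' (letter)
  (4) 't' (letter)
  (5) 'e' (letter)
  (6) 'r' (letter)
Units from scan: 6
Sound units = 6 units


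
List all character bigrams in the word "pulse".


Word: "pulse" (length 5)
Number of bigrams = 5 - 2 + 1 = 4
  Position 0: "pu"
  Position 1: "ul"
  Position 2: "ls"
  Position 3: "se"
Bigrams = "pu", "ul", "ls", "se"


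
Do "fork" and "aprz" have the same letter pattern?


Pattern of "fork": [0, 1, 2, 3]
Pattern of "aprz": [0, 1, 2, 3]
Patterns match
Same pattern = Yes


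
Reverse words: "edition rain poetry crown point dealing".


Original: "edition rain poetry crown point dealing"
Words (1..n): edition | rain | poetry | crown | point | dealing
Reversed (n..1): dealing | point | crown | poetry | rain | edition
Result = "dealing point crown poetry rain edition"


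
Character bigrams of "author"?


Word: "author" (length 6)
Number of bigrams = 6 - 2 + 1 = 5
  Position 0: "au"
  Position 1: "ut"
  Position 2: "th"
  Position 3: "ho"
  Position 4: "or"
Bigrams = "au", "ut", "th", "ho", "or"


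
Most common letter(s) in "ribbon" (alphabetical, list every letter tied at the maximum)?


Word: "ribbon"
Letter counts:
  'b': 2
  'i': 1
  'n': 1
  'o': 1
  'r': 1
Maximum count = 2
Most frequent = 'b' (2 times each)


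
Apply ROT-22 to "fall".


Word: "fall"
Shift: 22
Each letter → (letter + shift) mod 26:
  'f' (5) + 22 = 1 → 'b'
  'a' (0) + 22 = 22 → 'w'
  'l' (11) + 22 = 7 → 'h'
  'l' (11) + 22 = 7 → 'h'
Result = "bwhh"


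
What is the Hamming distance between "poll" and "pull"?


Comparing character by character (same length = 4):
  Pos 0: 'p' vs 'p' =
  Pos 1: 'o' vs 'u' !=
  Pos 2: 'l' vs 'l' =
  Pos 3: 'l' vs 'l' =
Hamming distance = 1


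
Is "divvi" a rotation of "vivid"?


Word: "vivid", Candidate: "divvi"
Method: check if candidate is substring of word+word
"vividvivid" contains "divvi"? No
Is rotation = No


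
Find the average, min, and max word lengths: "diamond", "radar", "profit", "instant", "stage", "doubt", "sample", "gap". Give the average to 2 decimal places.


Lengths: "diamond"=7, "radar"=5, "profit"=6, "instant"=7, "stage"=5, "doubt"=5, "sample"=6, "gap"=3
Sum = 44, Count = 8
Average = 44/8 = 5.50
= avg=5.50, min=3, max=7


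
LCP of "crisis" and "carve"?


Word 1: "crisis"
Word 2: "carve"
Comparing from start:
  Pos 0: 'c' == 'c'
  Pos 1: 'r' != 'a' (stop)
LCP = "c" (length 1)


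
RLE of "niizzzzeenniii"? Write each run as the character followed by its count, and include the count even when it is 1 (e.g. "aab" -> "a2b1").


String: "niizzzzeenniii"
Scanning for consecutive runs:
  'n' x 1
  'i' x 2
  'z' x 4
  'e' x 2
  'n' x 2
  'i' x 3
RLE = "n1i2z4e2n2i3"


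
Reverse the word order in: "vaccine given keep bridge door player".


Original: "vaccine given keep bridge door player"
Words (1..n): vaccine | given | keep | bridge | door | player
Reversed (n..1): player | door | bridge | keep | given | vaccine
Result = "player door bridge keep given vaccine"


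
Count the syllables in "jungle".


Word: "jungle"
Syllable breakdown: jun | gle
Counting: 2 parts
= 2 syllables


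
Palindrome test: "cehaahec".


Word: "cehaahec"
Reversed: "cehaahec"
Forward == Backward? cehaahec == cehaahec
Palindrome = Yes


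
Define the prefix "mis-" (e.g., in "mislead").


Prefix: mis-
Example: mislead = mis- + lead
Meaning = wrongly


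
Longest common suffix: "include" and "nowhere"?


Word 1: "include"
Word 2: "nowhere"
Comparing from end:
  Pos -1: 'e' == 'e'
  Pos -2: 'd' != 'r' (stop)
LCS = "e" (length 1)


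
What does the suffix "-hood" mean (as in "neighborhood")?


Suffix: -hood
Example: neighborhood (neighbor + -hood)
Meaning = state / condition


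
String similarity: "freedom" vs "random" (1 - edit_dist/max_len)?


Word 1: "freedom" (length 7)
Word 2: "random" (length 6)
One optimal edit sequence:
  1. delete 'f'  (+1)
  2. keep 'r'
  3. substitute 'e' -> 'a'  (+1)
  4. substitute 'e' -> 'n'  (+1)
  5. keep 'd'
  6. keep 'o'
  7. keep 'm'
Edit distance = 3
Max length = max(7, 6) = 7
Similarity = 1 - 3/7
= 0.5714


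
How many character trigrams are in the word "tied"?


Word: "tied" (length 4)
Number of 3-grams = length - 3 + 1 = 4 - 3 + 1
= 2


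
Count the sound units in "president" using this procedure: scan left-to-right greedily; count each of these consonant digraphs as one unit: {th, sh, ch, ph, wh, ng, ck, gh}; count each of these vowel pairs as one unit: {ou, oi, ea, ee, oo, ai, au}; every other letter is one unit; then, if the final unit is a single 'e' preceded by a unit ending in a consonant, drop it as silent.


Word: "president" (9 letters)
Left-to-right scan:
  [1] 'p' (letter)
  [2] 'r' (letter)
  [3] 'e' (letter)
  [4] 's' (letter)
  [5] 'i' (letter)
  [6] 'd' (letter)
  [7] 'e' (letter)
  [8] 'n' (letter)
  [9] 't' (letter)
Units from scan: 9
Sound units = 9 units


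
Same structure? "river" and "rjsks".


Pattern of "river": [0, 1, 2, 3, 0]
Pattern of "rjsks": [0, 1, 2, 3, 2]
Patterns do not match
Same pattern = No


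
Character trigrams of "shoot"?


Word: "shoot" (length 5)
Number of trigrams = 5 - 3 + 1 = 3
  Position 0: "sho"
  Position 1: "hoo"
  Position 2: "oot"
Trigrams = "sho", "hoo", "oot"


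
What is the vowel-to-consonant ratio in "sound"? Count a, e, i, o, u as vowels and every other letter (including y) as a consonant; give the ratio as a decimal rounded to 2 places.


Word: "sound"
Vowels (a,e,i,o,u): 2
Consonants: 3
Ratio = 2/3
= 0.67


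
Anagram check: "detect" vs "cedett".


Word 1: "detect" → sorted: cdeett
Word 2: "cedett" → sorted: cdeett
Same letters? cdeett == cdeett
Anagram = Yes


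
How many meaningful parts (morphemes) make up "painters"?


Word: "painters"
Morphemes: paint | -er | -s
Each morpheme carries meaning
= 3 morphemes


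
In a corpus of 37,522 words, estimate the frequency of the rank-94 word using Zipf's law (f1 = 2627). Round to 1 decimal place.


Zipf's law: f(r) = f(1) / r
f(1) = 2627
f(94) = 2627 / 94
= 27.9 occurrences


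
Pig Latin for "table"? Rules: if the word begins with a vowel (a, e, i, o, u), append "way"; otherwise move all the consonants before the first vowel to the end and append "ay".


Word: "table"
Starts with consonant(s) → move to end, add 'ay'
Consonant cluster: "t"
Pig Latin = "abletay"


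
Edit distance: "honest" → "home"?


Word 1: "honest" (length 6)
Word 2: "home" (length 4)
One optimal edit sequence (insert/delete/substitute each cost 1):
  1. keep 'h'
  2. keep 'o'
  3. substitute 'n' -> 'm'  (+1)
  4. keep 'e'
  5. delete 's'  (+1)
  6. delete 't'  (+1)
Total edit operations: 3
Edit distance = 3


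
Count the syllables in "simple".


Word: "simple"
Syllable breakdown: sim-ple
Counting: 2 parts
= 2 syllables


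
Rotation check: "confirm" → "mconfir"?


Word: "confirm", Candidate: "mconfir"
Method: check if candidate is substring of word+word
"confirmconfirm" contains "mconfir"? Yes
Is rotation = Yes


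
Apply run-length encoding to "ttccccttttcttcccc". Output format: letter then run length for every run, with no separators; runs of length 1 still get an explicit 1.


String: "ttccccttttcttcccc"
Scanning for consecutive runs:
  't' x 2
  'c' x 4
  't' x 4
  'c' x 1
  't' x 2
  'c' x 4
RLE = "t2c4t4c1t2c4"


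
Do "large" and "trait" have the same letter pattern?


Pattern of "large": [0, 1, 2, 3, 4]
Pattern of "trait": [0, 1, 2, 3, 0]
Patterns do not match
Same pattern = No


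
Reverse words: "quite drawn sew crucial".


Original: "quite drawn sew crucial"
Words (1..n): quite | drawn | sew | crucial
Reversed (n..1): crucial | sew | drawn | quite
Result = "crucial sew drawn quite"


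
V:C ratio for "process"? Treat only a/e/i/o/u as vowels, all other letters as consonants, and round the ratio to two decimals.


Word: "process"
Vowels (a,e,i,o,u): 2
Consonants: 5
Ratio = 2/5
= 0.40


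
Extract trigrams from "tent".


Word: "tent" (length 4)
Number of trigrams = 4 - 3 + 1 = 2
  Position 0: "ten"
  Position 1: "ent"
Trigrams = "ten", "ent"


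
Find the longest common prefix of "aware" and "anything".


Word 1: "aware"
Word 2: "anything"
Comparing from start:
  Pos 0: 'a' == 'a'
  Pos 1: 'w' != 'n' (stop)
LCP = "a" (length 1)


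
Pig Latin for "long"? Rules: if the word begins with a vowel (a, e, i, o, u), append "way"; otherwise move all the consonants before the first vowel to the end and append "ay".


Word: "long"
Starts with consonant(s) → move to end, add 'ay'
Consonant cluster: "l"
Pig Latin = "onglay"


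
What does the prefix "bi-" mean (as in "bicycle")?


Prefix: bi-
Example: bicycle = bi- + cycle
Meaning = two


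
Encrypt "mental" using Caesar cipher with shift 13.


Word: "mental"
Shift: 13
Each letter → (letter + shift) mod 26:
  'm' (12) + 13 = 25 → 'z'
  'e' (4) + 13 = 17 → 'r'
  'n' (13) + 13 = 0 → 'a'
  't' (19) + 13 = 6 → 'g'
  'a' (0) + 13 = 13 → 'n'
  'l' (11) + 13 = 24 → 'y'
Result = "zragny"


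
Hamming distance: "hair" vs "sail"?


Comparing character by character (same length = 4):
  Pos 0: 'h' vs 's' !=
  Pos 1: 'a' vs 'a' =
  Pos 2: 'i' vs 'i' =
  Pos 3: 'r' vs 'l' !=
Hamming distance = 2


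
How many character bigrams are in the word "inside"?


Word: "inside" (length 6)
Number of 2-grams = length - 2 + 1 = 6 - 2 + 1
= 5


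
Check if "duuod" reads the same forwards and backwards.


Word: "duuod"
Reversed: "douud"
Forward == Backward? duuod != douud
Palindrome = No


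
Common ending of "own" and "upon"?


Word 1: "own"
Word 2: "upon"
Comparing from end:
  Pos -1: 'n' == 'n'
  Pos -2: 'w' != 'o' (stop)
LCS = "n" (length 1)


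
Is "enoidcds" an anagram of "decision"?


Word 1: "decision" → sorted: cdeiinos
Word 2: "enoidcds" → sorted: cddeinos
Same letters? cdeiinos != cddeinos
Anagram = No


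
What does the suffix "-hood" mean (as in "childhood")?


Suffix: -hood
Example: childhood (child + -hood)
Meaning = state / condition


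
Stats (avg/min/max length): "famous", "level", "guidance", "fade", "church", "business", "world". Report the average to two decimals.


Lengths: "famous"=6, "level"=5, "guidance"=8, "fade"=4, "church"=6, "business"=8, "world"=5
Sum = 42, Count = 7
Average = 42/7 = 6.00
= avg=6.00, min=4, max=8


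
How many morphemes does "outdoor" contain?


Word: "outdoor"
Morphemes: out- | door
Each morpheme carries meaning
= 2 morphemes


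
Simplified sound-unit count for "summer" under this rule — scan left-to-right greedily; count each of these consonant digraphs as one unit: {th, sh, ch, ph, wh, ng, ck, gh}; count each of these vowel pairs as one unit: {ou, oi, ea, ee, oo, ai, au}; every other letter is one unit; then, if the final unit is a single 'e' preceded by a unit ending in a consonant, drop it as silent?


Word: "summer" (6 letters)
Left-to-right scan:
  1. 's' (letter)
  2. 'u' (letter)
  3. 'm' (letter)
  4. 'm' (letter)
  5. 'e' (letter)
  6. 'r' (letter)
Units from scan: 6
Sound units = 6 units


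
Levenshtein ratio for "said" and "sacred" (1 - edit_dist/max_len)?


Word 1: "said" (length 4)
Word 2: "sacred" (length 6)
One optimal edit sequence:
  1. keep 's'
  2. keep 'a'
  3. insert 'c'  (+1)
  4. insert 'r'  (+1)
  5. substitute 'i' -> 'e'  (+1)
  6. keep 'd'
Edit distance = 3
Max length = max(4, 6) = 6
Similarity = 1 - 3/6
= 0.5000


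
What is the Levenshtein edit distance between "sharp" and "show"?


Word 1: "sharp" (length 5)
Word 2: "show" (length 4)
One optimal edit sequence (insert/delete/substitute each cost 1):
  1. keep 's'
  2. keep 'h'
  3. delete 'a'  (+1)
  4. substitute 'r' -> 'o'  (+1)
  5. substitute 'p' -> 'w'  (+1)
Total edit operations: 3
Edit distance = 3


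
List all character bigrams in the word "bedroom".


Word: "bedroom" (length 7)
Number of bigrams = 7 - 2 + 1 = 6
  Position 0: "be"
  Position 1: "ed"
  Position 2: "dr"
  Position 3: "ro"
  Position 4: "oo"
  Position 5: "om"
Bigrams = "be", "ed", "dr", "ro", "oo", "om"


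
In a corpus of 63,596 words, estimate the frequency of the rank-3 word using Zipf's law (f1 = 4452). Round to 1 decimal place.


Zipf's law: f(r) = f(1) / r
f(1) = 4452
f(3) = 4452 / 3
= 1484.0 occurrences


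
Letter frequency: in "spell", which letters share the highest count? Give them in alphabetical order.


Word: "spell"
Letter counts:
  'e': 1
  'l': 2
  'p': 1
  's': 1
Maximum count = 2
Most frequent = 'l' (2 times each)


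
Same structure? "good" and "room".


Pattern of "good": [0, 1, 1, 2]
Pattern of "room": [0, 1, 1, 2]
Patterns match
Same pattern = Yes


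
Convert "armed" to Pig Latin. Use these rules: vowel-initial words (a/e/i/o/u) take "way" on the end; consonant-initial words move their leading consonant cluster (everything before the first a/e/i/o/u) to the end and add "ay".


Word: "armed"
Starts with vowel → add 'way'
Pig Latin = "armedway"


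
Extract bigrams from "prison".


Word: "prison" (length 6)
Number of bigrams = 6 - 2 + 1 = 5
  Position 0: "pr"
  Position 1: "ri"
  Position 2: "is"
  Position 3: "so"
  Position 4: "on"
Bigrams = "pr", "ri", "is", "so", "on"


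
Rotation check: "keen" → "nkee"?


Word: "keen", Candidate: "nkee"
Method: check if candidate is substring of word+word
"keenkeen" contains "nkee"? Yes
Is rotation = Yes


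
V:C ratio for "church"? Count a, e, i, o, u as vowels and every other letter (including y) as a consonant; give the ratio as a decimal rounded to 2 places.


Word: "church"
Vowels (a,e,i,o,u): 1
Consonants: 5
Ratio = 1/5
= 0.20


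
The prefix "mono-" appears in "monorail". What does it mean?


Prefix: mono-
Example: monorail = mono- + rail
Meaning = one


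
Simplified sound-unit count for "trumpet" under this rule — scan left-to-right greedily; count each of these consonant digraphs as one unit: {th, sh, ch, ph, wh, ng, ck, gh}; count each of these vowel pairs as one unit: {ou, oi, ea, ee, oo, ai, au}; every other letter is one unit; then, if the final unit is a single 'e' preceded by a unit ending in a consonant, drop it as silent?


Word: "trumpet" (7 letters)
Left-to-right scan:
  1. 't' (letter)
  2. 'r' (letter)
  3. 'u' (letter)
  4. 'm' (letter)
  5. 'p' (letter)
  6. 'e' (letter)
  7. 't' (letter)
Units from scan: 7
Sound units = 7 units


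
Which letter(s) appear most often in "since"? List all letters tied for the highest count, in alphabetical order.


Word: "since"
Letter counts:
  'c': 1
  'e': 1
  'i': 1
  'n': 1
  's': 1
Maximum count = 1
Most frequent = 'c', 'e', 'i', 'n', 's' (1 time each)


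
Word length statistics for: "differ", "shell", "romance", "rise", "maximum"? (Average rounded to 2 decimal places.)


Lengths: "differ"=6, "shell"=5, "romance"=7, "rise"=4, "maximum"=7
Sum = 29, Count = 5
Average = 29/5 = 5.80
= avg=5.80, min=4, max=7


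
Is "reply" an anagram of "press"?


Word 1: "press" → sorted: eprss
Word 2: "reply" → sorted: elpry
Same letters? eprss != elpry
Anagram = No


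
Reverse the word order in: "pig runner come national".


Original: "pig runner come national"
Words (1..n): pig | runner | come | national
Reversed (n..1): national | come | runner | pig
Result = "national come runner pig"


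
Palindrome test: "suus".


Word: "suus"
Reversed: "suus"
Forward == Backward? suus == suus
Palindrome = Yes


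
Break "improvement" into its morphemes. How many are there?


Word: "improvement"
Morphemes: improve + -ment
Each morpheme carries meaning
= 2 morphemes


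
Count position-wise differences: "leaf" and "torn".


Comparing character by character (same length = 4):
  Pos 0: 'l' vs 't' !=
  Pos 1: 'e' vs 'o' !=
  Pos 2: 'a' vs 'r' !=
  Pos 3: 'f' vs 'n' !=
Hamming distance = 4


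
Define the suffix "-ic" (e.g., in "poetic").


Suffix: -ic
Example: poetic = poet + -ic
Meaning = relating to


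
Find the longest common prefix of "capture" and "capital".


Word 1: "capture"
Word 2: "capital"
Comparing from start:
  Pos 0: 'c' == 'c'
  Pos 1: 'a' == 'a'
  Pos 2: 'p' == 'p'
  Pos 3: 't' != 'i' (stop)
LCP = "cap" (length 3)


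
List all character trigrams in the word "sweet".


Word: "sweet" (length 5)
Number of trigrams = 5 - 3 + 1 = 3
  Position 0: "swe"
  Position 1: "wee"
  Position 2: "eet"
Trigrams = "swe", "wee", "eet"


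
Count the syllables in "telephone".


Word: "telephone"
Syllable breakdown: tel-e-phone
Counting: 3 parts
= 3 syllables


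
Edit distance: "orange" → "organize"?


Word 1: "orange" (length 6)
Word 2: "organize" (length 8)
One optimal edit sequence (insert/delete/substitute each cost 1):
  1. keep 'o'
  2. keep 'r'
  3. insert 'g'  (+1)
  4. keep 'a'
  5. keep 'n'
  6. insert 'i'  (+1)
  7. substitute 'g' -> 'z'  (+1)
  8. keep 'e'
Total edit operations: 3
Edit distance = 3


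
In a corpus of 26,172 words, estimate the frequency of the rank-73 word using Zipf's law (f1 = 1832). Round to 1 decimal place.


Zipf's law: f(r) = f(1) / r
f(1) = 1832
f(73) = 1832 / 73
= 25.1 occurrences


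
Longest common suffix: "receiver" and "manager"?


Word 1: "receiver"
Word 2: "manager"
Comparing from end:
  Pos -1: 'r' == 'r'
  Pos -2: 'e' == 'e'
  Pos -3: 'v' != 'g' (stop)
LCS = "er" (length 2)


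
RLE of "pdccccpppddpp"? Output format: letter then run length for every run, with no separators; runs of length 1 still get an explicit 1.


String: "pdccccpppddpp"
Scanning for consecutive runs:
  'p' x 1
  'd' x 1
  'c' x 4
  'p' x 3
  'd' x 2
  'p' x 2
RLE = "p1d1c4p3d2p2"


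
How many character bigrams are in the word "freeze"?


Word: "freeze" (length 6)
Number of 2-grams = length - 2 + 1 = 6 - 2 + 1
= 5


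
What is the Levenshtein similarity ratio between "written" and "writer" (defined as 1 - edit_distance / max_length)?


Word 1: "written" (length 7)
Word 2: "writer" (length 6)
One optimal edit sequence:
  1. keep 'w'
  2. keep 'r'
  3. keep 'i'
  4. delete 't'  (+1)
  5. keep 't'
  6. keep 'e'
  7. substitute 'n' -> 'r'  (+1)
Edit distance = 2
Max length = max(7, 6) = 7
Similarity = 1 - 2/7
= 0.7143


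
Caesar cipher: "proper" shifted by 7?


Word: "proper"
Shift: 7
Each letter → (letter + shift) mod 26:
  'p' (15) + 7 = 22 → 'w'
  'r' (17) + 7 = 24 → 'y'
  'o' (14) + 7 = 21 → 'v'
  'p' (15) + 7 = 22 → 'w'
  'e' (4) + 7 = 11 → 'l'
  'r' (17) + 7 = 24 → 'y'
Result = "wyvwly"


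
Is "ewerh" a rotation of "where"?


Word: "where", Candidate: "ewerh"
Method: check if candidate is substring of word+word
"wherewhere" contains "ewerh"? No
Is rotation = No
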